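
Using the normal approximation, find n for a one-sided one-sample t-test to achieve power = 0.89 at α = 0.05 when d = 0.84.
n = 12

Sample size formula (one-sample t-test, normal approximation):
n = ((z_α + z_β) / d)²

z_α = 1.645 (for α = 0.05, one-sided)
z_β = 1.227 (for power = 0.89)
d = 0.84

n = ((1.645 + 1.227) / 0.84)²
n = (3.419)²
n ≈ 11.69
Round up to the next whole number: n = 12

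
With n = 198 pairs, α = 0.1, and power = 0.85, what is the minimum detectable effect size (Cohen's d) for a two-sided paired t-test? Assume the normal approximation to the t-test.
d ≈ 0.19

Minimum detectable effect (paired t-test, normal approximation):
d = (z_{α/2} + z_β) / √n
d = (1.645 + 1.036) / √198
d = 2.681 / 14.071
d ≈ 0.19

By Cohen's convention (0.2 small / 0.5 medium / 0.8 large): very small effect.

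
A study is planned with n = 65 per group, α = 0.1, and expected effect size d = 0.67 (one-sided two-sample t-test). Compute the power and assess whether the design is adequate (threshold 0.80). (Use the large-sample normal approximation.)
Power ≈ 0.99; the study is adequately powered (power ≥ 0.80)

Power calculation (two-sample t-test, normal approximation):
z_β = d · √(n/2) - z_α
z_β = 0.67 · √(65/2) - 1.282
z_β = 0.67 · 5.701 - 1.282
z_β = 2.538

Power = Φ(z_β) = Φ(2.538) ≈ 0.994

Effect size d = 0.67 is medium by Cohen's convention (0.2/0.5/0.8).

Threshold: power ≥ 0.80 is conventionally adequate.
Power ≈ 0.99 → the study is adequately powered (power ≥ 0.80).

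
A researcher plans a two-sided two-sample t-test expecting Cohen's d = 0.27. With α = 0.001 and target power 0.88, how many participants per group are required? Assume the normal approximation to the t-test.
n = 548 per group

Sample size formula (two-sample t-test, normal approximation):
n = 2 · ((z_{α/2} + z_β) / d)²

z_{α/2} = 3.291 (for α = 0.001, two-sided)
z_β = 1.175 (for power = 0.88)
d = 0.27

n = 2 · ((3.291 + 1.175) / 0.27)²
n = 2 · (16.541)²
n ≈ 547.21
Round up to the next whole number: n = 548 per group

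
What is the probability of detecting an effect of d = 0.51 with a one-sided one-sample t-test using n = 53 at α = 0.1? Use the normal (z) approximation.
Power ≈ 0.99

Power calculation (one-sample t-test, normal approximation):
z_β = d · √n - z_α
z_β = 0.51 · √53 - 1.282
z_β = 0.51 · 7.280 - 1.282
z_β = 2.431

Power = Φ(z_β) = Φ(2.431) ≈ 0.992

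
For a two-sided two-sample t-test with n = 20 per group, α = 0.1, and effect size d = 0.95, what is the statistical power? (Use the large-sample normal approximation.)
Power ≈ 0.91

Power calculation (two-sample t-test, normal approximation):
z_β = d · √(n/2) - z_{α/2}
z_β = 0.95 · √(20/2) - 1.645
z_β = 0.95 · 3.162 - 1.645
z_β = 1.359

Power = Φ(z_β) = Φ(1.359) ≈ 0.913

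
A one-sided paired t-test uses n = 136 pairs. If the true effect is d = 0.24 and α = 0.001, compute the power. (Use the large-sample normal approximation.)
Power ≈ 0.39

Power calculation (paired t-test, normal approximation):
z_β = d · √n - z_α
z_β = 0.24 · √136 - 3.090
z_β = 0.24 · 11.662 - 3.090
z_β = -0.291

Power = Φ(z_β) = Φ(-0.291) ≈ 0.385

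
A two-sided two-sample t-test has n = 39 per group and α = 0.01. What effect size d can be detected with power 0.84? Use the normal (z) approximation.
d ≈ 0.81

Minimum detectable effect (two-sample t-test, normal approximation):
d = (z_{α/2} + z_β) / √(n/2)
d = (2.576 + 0.994) / √(39/2)
d = 3.570 / 4.416
d ≈ 0.81

By Cohen's convention (0.2 small / 0.5 medium / 0.8 large): large effect.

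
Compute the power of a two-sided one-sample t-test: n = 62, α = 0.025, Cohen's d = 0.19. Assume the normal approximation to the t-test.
Power ≈ 0.23

Power calculation (one-sample t-test, normal approximation):
z_β = d · √n - z_{α/2}
z_β = 0.19 · √62 - 2.241
z_β = 0.19 · 7.874 - 2.241
z_β = -0.745

Power = Φ(z_β) = Φ(-0.745) ≈ 0.228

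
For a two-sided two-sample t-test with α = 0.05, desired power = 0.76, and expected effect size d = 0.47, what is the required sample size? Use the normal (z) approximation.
n = 65 per group

Sample size formula (two-sample t-test, normal approximation):
n = 2 · ((z_{α/2} + z_β) / d)²

z_{α/2} = 1.960 (for α = 0.05, two-sided)
z_β = 0.706 (for power = 0.76)
d = 0.47

n = 2 · ((1.960 + 0.706) / 0.47)²
n = 2 · (5.672)²
n ≈ 64.34
Round up to the next whole number: n = 65 per group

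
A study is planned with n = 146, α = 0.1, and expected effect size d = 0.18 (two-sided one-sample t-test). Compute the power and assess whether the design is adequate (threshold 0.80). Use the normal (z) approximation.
Power ≈ 0.70; the study is underpowered (power < 0.80)

Power calculation (one-sample t-test, normal approximation):
z_β = d · √n - z_{α/2}
z_β = 0.18 · √146 - 1.645
z_β = 0.18 · 12.083 - 1.645
z_β = 0.530

Power = Φ(z_β) = Φ(0.530) ≈ 0.702

Effect size d = 0.18 is very small by Cohen's convention (0.2/0.5/0.8).

Threshold: power ≥ 0.80 is conventionally adequate.
Power ≈ 0.70 → the study is underpowered (power < 0.80).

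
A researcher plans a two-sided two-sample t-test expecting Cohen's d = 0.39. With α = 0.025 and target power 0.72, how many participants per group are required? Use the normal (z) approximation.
n = 105 per group

Sample size formula (two-sample t-test, normal approximation):
n = 2 · ((z_{α/2} + z_β) / d)²

z_{α/2} = 2.241 (for α = 0.025, two-sided)
z_β = 0.583 (for power = 0.72)
d = 0.39

n = 2 · ((2.241 + 0.583) / 0.39)²
n = 2 · (7.241)²
n ≈ 104.86
Round up to the next whole number: n = 105 per group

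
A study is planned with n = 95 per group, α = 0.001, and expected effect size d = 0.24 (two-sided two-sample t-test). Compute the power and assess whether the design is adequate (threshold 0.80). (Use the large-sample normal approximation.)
Power ≈ 0.05; the study is underpowered (power < 0.80)

Power calculation (two-sample t-test, normal approximation):
z_β = d · √(n/2) - z_{α/2}
z_β = 0.24 · √(95/2) - 3.291
z_β = 0.24 · 6.892 - 3.291
z_β = -1.636

Power = Φ(z_β) = Φ(-1.636) ≈ 0.051

Effect size d = 0.24 is small by Cohen's convention (0.2/0.5/0.8).

Threshold: power ≥ 0.80 is conventionally adequate.
Power ≈ 0.05 → the study is underpowered (power < 0.80).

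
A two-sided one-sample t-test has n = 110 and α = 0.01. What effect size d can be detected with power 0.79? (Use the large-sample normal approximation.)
d ≈ 0.32

Minimum detectable effect (one-sample t-test, normal approximation):
d = (z_{α/2} + z_β) / √n
d = (2.576 + 0.806) / √110
d = 3.382 / 10.488
d ≈ 0.32

By Cohen's convention (0.2 small / 0.5 medium / 0.8 large): small effect.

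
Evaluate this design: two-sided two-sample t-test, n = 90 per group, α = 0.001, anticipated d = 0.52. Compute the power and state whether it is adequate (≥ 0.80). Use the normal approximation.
Power ≈ 0.58; the study is underpowered (power < 0.80)

Power calculation (two-sample t-test, normal approximation):
z_β = d · √(n/2) - z_{α/2}
z_β = 0.52 · √(90/2) - 3.291
z_β = 0.52 · 6.708 - 3.291
z_β = 0.198

Power = Φ(z_β) = Φ(0.198) ≈ 0.578

Effect size d = 0.52 is medium by Cohen's convention (0.2/0.5/0.8).

Threshold: power ≥ 0.80 is conventionally adequate.
Power ≈ 0.58 → the study is underpowered (power < 0.80).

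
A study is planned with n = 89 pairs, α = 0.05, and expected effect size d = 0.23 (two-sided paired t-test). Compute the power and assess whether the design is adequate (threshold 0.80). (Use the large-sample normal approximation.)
Power ≈ 0.58; the study is underpowered (power < 0.80)

Power calculation (paired t-test, normal approximation):
z_β = d · √n - z_{α/2}
z_β = 0.23 · √89 - 1.960
z_β = 0.23 · 9.434 - 1.960
z_β = 0.210

Power = Φ(z_β) = Φ(0.210) ≈ 0.583

Effect size d = 0.23 is small by Cohen's convention (0.2/0.5/0.8).

Threshold: power ≥ 0.80 is conventionally adequate.
Power ≈ 0.58 → the study is underpowered (power < 0.80).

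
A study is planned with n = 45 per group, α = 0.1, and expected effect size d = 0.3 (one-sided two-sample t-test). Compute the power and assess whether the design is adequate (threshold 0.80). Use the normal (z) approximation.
Power ≈ 0.56; the study is underpowered (power < 0.80)

Power calculation (two-sample t-test, normal approximation):
z_β = d · √(n/2) - z_α
z_β = 0.3 · √(45/2) - 1.282
z_β = 0.3 · 4.743 - 1.282
z_β = 0.141

Power = Φ(z_β) = Φ(0.141) ≈ 0.556

Effect size d = 0.3 is small by Cohen's convention (0.2/0.5/0.8).

Threshold: power ≥ 0.80 is conventionally adequate.
Power ≈ 0.56 → the study is underpowered (power < 0.80).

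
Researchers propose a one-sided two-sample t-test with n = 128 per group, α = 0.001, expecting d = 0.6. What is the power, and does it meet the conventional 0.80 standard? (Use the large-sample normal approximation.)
Power ≈ 0.96; the study is adequately powered (power ≥ 0.80)

Power calculation (two-sample t-test, normal approximation):
z_β = d · √(n/2) - z_α
z_β = 0.6 · √(128/2) - 3.090
z_β = 0.6 · 8.000 - 3.090
z_β = 1.710

Power = Φ(z_β) = Φ(1.710) ≈ 0.956

Effect size d = 0.6 is medium by Cohen's convention (0.2/0.5/0.8).

Threshold: power ≥ 0.80 is conventionally adequate.
Power ≈ 0.96 → the study is adequately powered (power ≥ 0.80).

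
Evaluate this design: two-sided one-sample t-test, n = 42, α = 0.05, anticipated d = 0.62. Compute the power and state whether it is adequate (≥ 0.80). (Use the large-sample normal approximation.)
Power ≈ 0.98; the study is adequately powered (power ≥ 0.80)

Power calculation (one-sample t-test, normal approximation):
z_β = d · √n - z_{α/2}
z_β = 0.62 · √42 - 1.960
z_β = 0.62 · 6.481 - 1.960
z_β = 2.058

Power = Φ(z_β) = Φ(2.058) ≈ 0.980

Effect size d = 0.62 is medium by Cohen's convention (0.2/0.5/0.8).

Threshold: power ≥ 0.80 is conventionally adequate.
Power ≈ 0.98 → the study is adequately powered (power ≥ 0.80).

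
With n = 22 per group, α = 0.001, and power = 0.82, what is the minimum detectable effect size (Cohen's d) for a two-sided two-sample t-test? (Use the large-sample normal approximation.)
d ≈ 1.27

Minimum detectable effect (two-sample t-test, normal approximation):
d = (z_{α/2} + z_β) / √(n/2)
d = (3.291 + 0.915) / √(22/2)
d = 4.206 / 3.317
d ≈ 1.27

By Cohen's convention (0.2 small / 0.5 medium / 0.8 large): large effect.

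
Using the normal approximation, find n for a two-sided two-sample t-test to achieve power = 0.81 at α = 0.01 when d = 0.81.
n = 37 per group

Sample size formula (two-sample t-test, normal approximation):
n = 2 · ((z_{α/2} + z_β) / d)²

z_{α/2} = 2.576 (for α = 0.01, two-sided)
z_β = 0.878 (for power = 0.81)
d = 0.81

n = 2 · ((2.576 + 0.878) / 0.81)²
n = 2 · (4.264)²
n ≈ 36.36
Round up to the next whole number: n = 37 per group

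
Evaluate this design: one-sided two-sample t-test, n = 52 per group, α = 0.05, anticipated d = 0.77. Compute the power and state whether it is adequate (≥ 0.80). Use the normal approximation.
Power ≈ 0.99; the study is adequately powered (power ≥ 0.80)

Power calculation (two-sample t-test, normal approximation):
z_β = d · √(n/2) - z_α
z_β = 0.77 · √(52/2) - 1.645
z_β = 0.77 · 5.099 - 1.645
z_β = 2.281

Power = Φ(z_β) = Φ(2.281) ≈ 0.989

Effect size d = 0.77 is medium by Cohen's convention (0.2/0.5/0.8).

Threshold: power ≥ 0.80 is conventionally adequate.
Power ≈ 0.99 → the study is adequately powered (power ≥ 0.80).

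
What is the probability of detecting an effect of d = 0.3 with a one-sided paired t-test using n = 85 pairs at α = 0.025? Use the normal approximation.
Power ≈ 0.79

Power calculation (paired t-test, normal approximation):
z_β = d · √n - z_α
z_β = 0.3 · √85 - 1.960
z_β = 0.3 · 9.220 - 1.960
z_β = 0.806

Power = Φ(z_β) = Φ(0.806) ≈ 0.790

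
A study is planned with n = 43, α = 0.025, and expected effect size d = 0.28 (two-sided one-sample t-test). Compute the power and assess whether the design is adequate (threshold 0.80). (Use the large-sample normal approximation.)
Power ≈ 0.34; the study is underpowered (power < 0.80)

Power calculation (one-sample t-test, normal approximation):
z_β = d · √n - z_{α/2}
z_β = 0.28 · √43 - 2.241
z_β = 0.28 · 6.557 - 2.241
z_β = -0.405

Power = Φ(z_β) = Φ(-0.405) ≈ 0.343

Effect size d = 0.28 is small by Cohen's convention (0.2/0.5/0.8).

Threshold: power ≥ 0.80 is conventionally adequate.
Power ≈ 0.34 → the study is underpowered (power < 0.80).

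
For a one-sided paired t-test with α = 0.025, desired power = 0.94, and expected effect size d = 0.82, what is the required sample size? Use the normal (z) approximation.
n = 19 pairs

Sample size formula (paired t-test, normal approximation):
n = ((z_α + z_β) / d)²

z_α = 1.960 (for α = 0.025, one-sided)
z_β = 1.555 (for power = 0.94)
d = 0.82

n = ((1.960 + 1.555) / 0.82)²
n = (4.287)²
n ≈ 18.38
Round up to the next whole number: n = 19 pairs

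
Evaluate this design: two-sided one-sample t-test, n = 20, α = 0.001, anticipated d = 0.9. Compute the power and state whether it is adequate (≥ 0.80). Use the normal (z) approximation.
Power ≈ 0.77; the study is underpowered (power < 0.80)

Power calculation (one-sample t-test, normal approximation):
z_β = d · √n - z_{α/2}
z_β = 0.9 · √20 - 3.291
z_β = 0.9 · 4.472 - 3.291
z_β = 0.734

Power = Φ(z_β) = Φ(0.734) ≈ 0.769

Effect size d = 0.9 is large by Cohen's convention (0.2/0.5/0.8).

Threshold: power ≥ 0.80 is conventionally adequate.
Power ≈ 0.77 → the study is underpowered (power < 0.80).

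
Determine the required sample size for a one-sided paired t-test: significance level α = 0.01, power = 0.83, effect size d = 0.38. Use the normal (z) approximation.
n = 75 pairs

Sample size formula (paired t-test, normal approximation):
n = ((z_α + z_β) / d)²

z_α = 2.326 (for α = 0.01, one-sided)
z_β = 0.954 (for power = 0.83)
d = 0.38

n = ((2.326 + 0.954) / 0.38)²
n = (8.632)²
n ≈ 74.51
Round up to the next whole number: n = 75 pairs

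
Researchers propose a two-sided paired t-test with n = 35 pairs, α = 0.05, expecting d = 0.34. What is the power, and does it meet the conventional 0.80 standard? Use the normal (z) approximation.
Power ≈ 0.52; the study is underpowered (power < 0.80)

Power calculation (paired t-test, normal approximation):
z_β = d · √n - z_{α/2}
z_β = 0.34 · √35 - 1.960
z_β = 0.34 · 5.916 - 1.960
z_β = 0.052

Power = Φ(z_β) = Φ(0.052) ≈ 0.521

Effect size d = 0.34 is small by Cohen's convention (0.2/0.5/0.8).

Threshold: power ≥ 0.80 is conventionally adequate.
Power ≈ 0.52 → the study is underpowered (power < 0.80).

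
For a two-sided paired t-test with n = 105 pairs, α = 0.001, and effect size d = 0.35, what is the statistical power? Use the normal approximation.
Power ≈ 0.62

Power calculation (paired t-test, normal approximation):
z_β = d · √n - z_{α/2}
z_β = 0.35 · √105 - 3.291
z_β = 0.35 · 10.247 - 3.291
z_β = 0.296

Power = Φ(z_β) = Φ(0.296) ≈ 0.616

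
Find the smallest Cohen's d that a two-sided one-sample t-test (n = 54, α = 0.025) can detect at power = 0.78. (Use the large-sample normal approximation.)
d ≈ 0.41

Minimum detectable effect (one-sample t-test, normal approximation):
d = (z_{α/2} + z_β) / √n
d = (2.241 + 0.772) / √54
d = 3.014 / 7.348
d ≈ 0.41

By Cohen's convention (0.2 small / 0.5 medium / 0.8 large): small effect.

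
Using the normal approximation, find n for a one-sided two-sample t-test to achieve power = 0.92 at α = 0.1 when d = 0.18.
n = 446 per group

Sample size formula (two-sample t-test, normal approximation):
n = 2 · ((z_α + z_β) / d)²

z_α = 1.282 (for α = 0.1, one-sided)
z_β = 1.405 (for power = 0.92)
d = 0.18

n = 2 · ((1.282 + 1.405) / 0.18)²
n = 2 · (14.928)²
n ≈ 445.69
Round up to the next whole number: n = 446 per group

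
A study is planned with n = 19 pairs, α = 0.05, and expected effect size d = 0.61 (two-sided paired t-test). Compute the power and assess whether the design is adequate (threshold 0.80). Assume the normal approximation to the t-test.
Power ≈ 0.76; the study is underpowered (power < 0.80)

Power calculation (paired t-test, normal approximation):
z_β = d · √n - z_{α/2}
z_β = 0.61 · √19 - 1.960
z_β = 0.61 · 4.359 - 1.960
z_β = 0.699

Power = Φ(z_β) = Φ(0.699) ≈ 0.758

Effect size d = 0.61 is medium by Cohen's convention (0.2/0.5/0.8).

Threshold: power ≥ 0.80 is conventionally adequate.
Power ≈ 0.76 → the study is underpowered (power < 0.80).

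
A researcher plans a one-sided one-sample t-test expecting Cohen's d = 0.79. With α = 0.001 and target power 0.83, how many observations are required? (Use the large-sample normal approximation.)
n = 27

Sample size formula (one-sample t-test, normal approximation):
n = ((z_α + z_β) / d)²

z_α = 3.090 (for α = 0.001, one-sided)
z_β = 0.954 (for power = 0.83)
d = 0.79

n = ((3.090 + 0.954) / 0.79)²
n = (5.119)²
n ≈ 26.20
Round up to the next whole number: n = 27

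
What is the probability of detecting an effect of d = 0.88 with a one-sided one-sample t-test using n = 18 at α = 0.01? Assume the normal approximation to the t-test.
Power ≈ 0.92

Power calculation (one-sample t-test, normal approximation):
z_β = d · √n - z_α
z_β = 0.88 · √18 - 2.326
z_β = 0.88 · 4.243 - 2.326
z_β = 1.407

Power = Φ(z_β) = Φ(1.407) ≈ 0.920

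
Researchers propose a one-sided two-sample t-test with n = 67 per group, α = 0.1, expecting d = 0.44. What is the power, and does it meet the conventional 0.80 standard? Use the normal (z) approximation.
Power ≈ 0.90; the study is adequately powered (power ≥ 0.80)

Power calculation (two-sample t-test, normal approximation):
z_β = d · √(n/2) - z_α
z_β = 0.44 · √(67/2) - 1.282
z_β = 0.44 · 5.788 - 1.282
z_β = 1.265

Power = Φ(z_β) = Φ(1.265) ≈ 0.897

Effect size d = 0.44 is small by Cohen's convention (0.2/0.5/0.8).

Threshold: power ≥ 0.80 is conventionally adequate.
Power ≈ 0.90 → the study is adequately powered (power ≥ 0.80).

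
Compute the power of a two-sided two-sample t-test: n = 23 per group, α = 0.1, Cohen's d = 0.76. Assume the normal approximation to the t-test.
Power ≈ 0.82

Power calculation (two-sample t-test, normal approximation):
z_β = d · √(n/2) - z_{α/2}
z_β = 0.76 · √(23/2) - 1.645
z_β = 0.76 · 3.391 - 1.645
z_β = 0.932

Power = Φ(z_β) = Φ(0.932) ≈ 0.824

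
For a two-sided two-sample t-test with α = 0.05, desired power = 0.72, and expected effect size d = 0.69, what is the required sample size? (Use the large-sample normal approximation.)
n = 28 per group

Sample size formula (two-sample t-test, normal approximation):
n = 2 · ((z_{α/2} + z_β) / d)²

z_{α/2} = 1.960 (for α = 0.05, two-sided)
z_β = 0.583 (for power = 0.72)
d = 0.69

n = 2 · ((1.960 + 0.583) / 0.69)²
n = 2 · (3.686)²
n ≈ 27.17
Round up to the next whole number: n = 28 per group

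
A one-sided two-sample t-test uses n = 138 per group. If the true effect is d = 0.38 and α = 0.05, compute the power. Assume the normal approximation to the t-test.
Power ≈ 0.93

Power calculation (two-sample t-test, normal approximation):
z_β = d · √(n/2) - z_α
z_β = 0.38 · √(138/2) - 1.645
z_β = 0.38 · 8.307 - 1.645
z_β = 1.512

Power = Φ(z_β) = Φ(1.512) ≈ 0.935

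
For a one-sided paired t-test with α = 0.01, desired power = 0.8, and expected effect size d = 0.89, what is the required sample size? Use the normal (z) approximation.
n = 13 pairs

Sample size formula (paired t-test, normal approximation):
n = ((z_α + z_β) / d)²

z_α = 2.326 (for α = 0.01, one-sided)
z_β = 0.842 (for power = 0.8)
d = 0.89

n = ((2.326 + 0.842) / 0.89)²
n = (3.560)²
n ≈ 12.67
Round up to the next whole number: n = 13 pairs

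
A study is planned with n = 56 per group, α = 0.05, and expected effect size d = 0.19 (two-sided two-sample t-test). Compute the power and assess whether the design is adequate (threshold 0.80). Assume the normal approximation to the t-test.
Power ≈ 0.17; the study is underpowered (power < 0.80)

Power calculation (two-sample t-test, normal approximation):
z_β = d · √(n/2) - z_{α/2}
z_β = 0.19 · √(56/2) - 1.960
z_β = 0.19 · 5.292 - 1.960
z_β = -0.955

Power = Φ(z_β) = Φ(-0.955) ≈ 0.170

Effect size d = 0.19 is very small by Cohen's convention (0.2/0.5/0.8).

Threshold: power ≥ 0.80 is conventionally adequate.
Power ≈ 0.17 → the study is underpowered (power < 0.80).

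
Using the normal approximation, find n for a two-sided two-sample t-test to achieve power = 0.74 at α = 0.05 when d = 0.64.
n = 34 per group

Sample size formula (two-sample t-test, normal approximation):
n = 2 · ((z_{α/2} + z_β) / d)²

z_{α/2} = 1.960 (for α = 0.05, two-sided)
z_β = 0.643 (for power = 0.74)
d = 0.64

n = 2 · ((1.960 + 0.643) / 0.64)²
n = 2 · (4.067)²
n ≈ 33.08
Round up to the next whole number: n = 34 per group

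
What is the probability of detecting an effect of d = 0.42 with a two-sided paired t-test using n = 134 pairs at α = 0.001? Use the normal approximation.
Power ≈ 0.94

Power calculation (paired t-test, normal approximation):
z_β = d · √n - z_{α/2}
z_β = 0.42 · √134 - 3.291
z_β = 0.42 · 11.576 - 3.291
z_β = 1.571

Power = Φ(z_β) = Φ(1.571) ≈ 0.942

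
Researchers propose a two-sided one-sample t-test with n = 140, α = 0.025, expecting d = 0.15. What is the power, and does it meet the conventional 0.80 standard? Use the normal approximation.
Power ≈ 0.32; the study is underpowered (power < 0.80)

Power calculation (one-sample t-test, normal approximation):
z_β = d · √n - z_{α/2}
z_β = 0.15 · √140 - 2.241
z_β = 0.15 · 11.832 - 2.241
z_β = -0.467

Power = Φ(z_β) = Φ(-0.467) ≈ 0.320

Effect size d = 0.15 is very small by Cohen's convention (0.2/0.5/0.8).

Threshold: power ≥ 0.80 is conventionally adequate.
Power ≈ 0.32 → the study is underpowered (power < 0.80).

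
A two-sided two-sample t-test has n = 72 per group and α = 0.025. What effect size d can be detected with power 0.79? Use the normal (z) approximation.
d ≈ 0.51

Minimum detectable effect (two-sample t-test, normal approximation):
d = (z_{α/2} + z_β) / √(n/2)
d = (2.241 + 0.806) / √(72/2)
d = 3.048 / 6.000
d ≈ 0.51

By Cohen's convention (0.2 small / 0.5 medium / 0.8 large): medium effect.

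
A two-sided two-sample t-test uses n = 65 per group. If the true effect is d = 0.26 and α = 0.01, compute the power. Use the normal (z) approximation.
Power ≈ 0.14

Power calculation (two-sample t-test, normal approximation):
z_β = d · √(n/2) - z_{α/2}
z_β = 0.26 · √(65/2) - 2.576
z_β = 0.26 · 5.701 - 2.576
z_β = -1.094

Power = Φ(z_β) = Φ(-1.094) ≈ 0.137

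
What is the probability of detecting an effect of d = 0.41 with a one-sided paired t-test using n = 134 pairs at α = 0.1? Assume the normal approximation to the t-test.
Power ≈ 1.00

Power calculation (paired t-test, normal approximation):
z_β = d · √n - z_α
z_β = 0.41 · √134 - 1.282
z_β = 0.41 · 11.576 - 1.282
z_β = 3.465

Power = Φ(z_β) = Φ(3.465) ≈ 1.000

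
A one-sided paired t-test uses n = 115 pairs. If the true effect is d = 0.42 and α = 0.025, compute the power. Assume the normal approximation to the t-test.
Power ≈ 0.99

Power calculation (paired t-test, normal approximation):
z_β = d · √n - z_α
z_β = 0.42 · √115 - 1.960
z_β = 0.42 · 10.724 - 1.960
z_β = 2.544

Power = Φ(z_β) = Φ(2.544) ≈ 0.995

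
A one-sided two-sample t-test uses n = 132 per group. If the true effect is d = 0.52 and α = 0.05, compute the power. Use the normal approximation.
Power ≈ 1.00

Power calculation (two-sample t-test, normal approximation):
z_β = d · √(n/2) - z_α
z_β = 0.52 · √(132/2) - 1.645
z_β = 0.52 · 8.124 - 1.645
z_β = 2.580

Power = Φ(z_β) = Φ(2.580) ≈ 0.995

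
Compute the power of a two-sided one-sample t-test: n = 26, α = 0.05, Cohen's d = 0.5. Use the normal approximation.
Power ≈ 0.72

Power calculation (one-sample t-test, normal approximation):
z_β = d · √n - z_{α/2}
z_β = 0.5 · √26 - 1.960
z_β = 0.5 · 5.099 - 1.960
z_β = 0.590

Power = Φ(z_β) = Φ(0.590) ≈ 0.722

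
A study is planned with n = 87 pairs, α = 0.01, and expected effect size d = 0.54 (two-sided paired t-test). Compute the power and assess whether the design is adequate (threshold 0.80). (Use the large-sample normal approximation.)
Power ≈ 0.99; the study is adequately powered (power ≥ 0.80)

Power calculation (paired t-test, normal approximation):
z_β = d · √n - z_{α/2}
z_β = 0.54 · √87 - 2.576
z_β = 0.54 · 9.327 - 2.576
z_β = 2.461

Power = Φ(z_β) = Φ(2.461) ≈ 0.993

Effect size d = 0.54 is medium by Cohen's convention (0.2/0.5/0.8).

Threshold: power ≥ 0.80 is conventionally adequate.
Power ≈ 0.99 → the study is adequately powered (power ≥ 0.80).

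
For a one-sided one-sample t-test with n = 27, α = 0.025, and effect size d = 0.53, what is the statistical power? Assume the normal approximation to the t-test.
Power ≈ 0.79

Power calculation (one-sample t-test, normal approximation):
z_β = d · √n - z_α
z_β = 0.53 · √27 - 1.960
z_β = 0.53 · 5.196 - 1.960
z_β = 0.794

Power = Φ(z_β) = Φ(0.794) ≈ 0.786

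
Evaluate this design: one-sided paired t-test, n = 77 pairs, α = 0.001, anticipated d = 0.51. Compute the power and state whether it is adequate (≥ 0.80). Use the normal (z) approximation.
Power ≈ 0.92; the study is adequately powered (power ≥ 0.80)

Power calculation (paired t-test, normal approximation):
z_β = d · √n - z_α
z_β = 0.51 · √77 - 3.090
z_β = 0.51 · 8.775 - 3.090
z_β = 1.385

Power = Φ(z_β) = Φ(1.385) ≈ 0.917

Effect size d = 0.51 is medium by Cohen's convention (0.2/0.5/0.8).

Threshold: power ≥ 0.80 is conventionally adequate.
Power ≈ 0.92 → the study is adequately powered (power ≥ 0.80).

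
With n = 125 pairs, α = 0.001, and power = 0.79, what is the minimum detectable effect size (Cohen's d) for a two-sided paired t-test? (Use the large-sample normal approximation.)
d ≈ 0.37

Minimum detectable effect (paired t-test, normal approximation):
d = (z_{α/2} + z_β) / √n
d = (3.291 + 0.806) / √125
d = 4.097 / 11.180
d ≈ 0.37

By Cohen's convention (0.2 small / 0.5 medium / 0.8 large): small effect.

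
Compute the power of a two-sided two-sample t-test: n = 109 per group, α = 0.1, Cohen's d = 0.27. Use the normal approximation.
Power ≈ 0.64

Power calculation (two-sample t-test, normal approximation):
z_β = d · √(n/2) - z_{α/2}
z_β = 0.27 · √(109/2) - 1.645
z_β = 0.27 · 7.382 - 1.645
z_β = 0.348

Power = Φ(z_β) = Φ(0.348) ≈ 0.636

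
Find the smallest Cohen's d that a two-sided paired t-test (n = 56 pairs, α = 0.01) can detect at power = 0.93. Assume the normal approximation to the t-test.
d ≈ 0.54

Minimum detectable effect (paired t-test, normal approximation):
d = (z_{α/2} + z_β) / √n
d = (2.576 + 1.476) / √56
d = 4.052 / 7.483
d ≈ 0.54

By Cohen's convention (0.2 small / 0.5 medium / 0.8 large): medium effect.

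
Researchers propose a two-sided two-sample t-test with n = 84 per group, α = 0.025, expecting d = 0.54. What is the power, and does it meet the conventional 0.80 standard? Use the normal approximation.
Power ≈ 0.90; the study is adequately powered (power ≥ 0.80)

Power calculation (two-sample t-test, normal approximation):
z_β = d · √(n/2) - z_{α/2}
z_β = 0.54 · √(84/2) - 2.241
z_β = 0.54 · 6.481 - 2.241
z_β = 1.258

Power = Φ(z_β) = Φ(1.258) ≈ 0.896

Effect size d = 0.54 is medium by Cohen's convention (0.2/0.5/0.8).

Threshold: power ≥ 0.80 is conventionally adequate.
Power ≈ 0.90 → the study is adequately powered (power ≥ 0.80).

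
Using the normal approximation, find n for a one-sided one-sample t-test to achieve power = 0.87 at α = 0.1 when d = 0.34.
n = 51

Sample size formula (one-sample t-test, normal approximation):
n = ((z_α + z_β) / d)²

z_α = 1.282 (for α = 0.1, one-sided)
z_β = 1.126 (for power = 0.87)
d = 0.34

n = ((1.282 + 1.126) / 0.34)²
n = (7.082)²
n ≈ 50.15
Round up to the next whole number: n = 51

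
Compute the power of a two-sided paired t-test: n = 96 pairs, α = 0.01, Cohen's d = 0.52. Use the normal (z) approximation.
Power ≈ 0.99

Power calculation (paired t-test, normal approximation):
z_β = d · √n - z_{α/2}
z_β = 0.52 · √96 - 2.576
z_β = 0.52 · 9.798 - 2.576
z_β = 2.519

Power = Φ(z_β) = Φ(2.519) ≈ 0.994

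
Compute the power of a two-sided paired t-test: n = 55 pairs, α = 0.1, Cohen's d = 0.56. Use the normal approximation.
Power ≈ 0.99

Power calculation (paired t-test, normal approximation):
z_β = d · √n - z_{α/2}
z_β = 0.56 · √55 - 1.645
z_β = 0.56 · 7.416 - 1.645
z_β = 2.508

Power = Φ(z_β) = Φ(2.508) ≈ 0.994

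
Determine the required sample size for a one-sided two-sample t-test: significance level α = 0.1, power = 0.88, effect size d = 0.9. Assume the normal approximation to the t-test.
n = 15 per group

Sample size formula (two-sample t-test, normal approximation):
n = 2 · ((z_α + z_β) / d)²

z_α = 1.282 (for α = 0.1, one-sided)
z_β = 1.175 (for power = 0.88)
d = 0.9

n = 2 · ((1.282 + 1.175) / 0.9)²
n = 2 · (2.730)²
n ≈ 14.91
Round up to the next whole number: n = 15 per group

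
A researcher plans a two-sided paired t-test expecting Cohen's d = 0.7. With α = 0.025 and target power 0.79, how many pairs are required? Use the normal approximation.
n = 19 pairs

Sample size formula (paired t-test, normal approximation):
n = ((z_{α/2} + z_β) / d)²

z_{α/2} = 2.241 (for α = 0.025, two-sided)
z_β = 0.806 (for power = 0.79)
d = 0.7

n = ((2.241 + 0.806) / 0.7)²
n = (4.353)²
n ≈ 18.95
Round up to the next whole number: n = 19 pairs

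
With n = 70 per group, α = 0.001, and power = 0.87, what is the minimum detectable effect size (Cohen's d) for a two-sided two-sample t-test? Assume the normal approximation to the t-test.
d ≈ 0.75

Minimum detectable effect (two-sample t-test, normal approximation):
d = (z_{α/2} + z_β) / √(n/2)
d = (3.291 + 1.126) / √(70/2)
d = 4.417 / 5.916
d ≈ 0.75

By Cohen's convention (0.2 small / 0.5 medium / 0.8 large): medium effect.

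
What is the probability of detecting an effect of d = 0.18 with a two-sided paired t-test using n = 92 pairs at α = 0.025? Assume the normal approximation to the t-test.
Power ≈ 0.30

Power calculation (paired t-test, normal approximation):
z_β = d · √n - z_{α/2}
z_β = 0.18 · √92 - 2.241
z_β = 0.18 · 9.592 - 2.241
z_β = -0.515

Power = Φ(z_β) = Φ(-0.515) ≈ 0.303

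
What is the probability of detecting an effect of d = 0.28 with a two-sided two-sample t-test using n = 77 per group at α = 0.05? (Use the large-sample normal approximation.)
Power ≈ 0.41

Power calculation (two-sample t-test, normal approximation):
z_β = d · √(n/2) - z_{α/2}
z_β = 0.28 · √(77/2) - 1.960
z_β = 0.28 · 6.205 - 1.960
z_β = -0.223

Power = Φ(z_β) = Φ(-0.223) ≈ 0.412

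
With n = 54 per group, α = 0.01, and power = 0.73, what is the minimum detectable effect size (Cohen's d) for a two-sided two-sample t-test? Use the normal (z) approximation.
d ≈ 0.61

Minimum detectable effect (two-sample t-test, normal approximation):
d = (z_{α/2} + z_β) / √(n/2)
d = (2.576 + 0.613) / √(54/2)
d = 3.189 / 5.196
d ≈ 0.61

By Cohen's convention (0.2 small / 0.5 medium / 0.8 large): medium effect.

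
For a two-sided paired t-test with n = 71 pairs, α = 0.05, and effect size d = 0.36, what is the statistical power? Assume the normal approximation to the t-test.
Power ≈ 0.86

Power calculation (paired t-test, normal approximation):
z_β = d · √n - z_{α/2}
z_β = 0.36 · √71 - 1.960
z_β = 0.36 · 8.426 - 1.960
z_β = 1.073

Power = Φ(z_β) = Φ(1.073) ≈ 0.858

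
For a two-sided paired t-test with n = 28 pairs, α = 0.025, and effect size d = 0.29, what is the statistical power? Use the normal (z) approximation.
Power ≈ 0.24

Power calculation (paired t-test, normal approximation):
z_β = d · √n - z_{α/2}
z_β = 0.29 · √28 - 2.241
z_β = 0.29 · 5.292 - 2.241
z_β = -0.707

Power = Φ(z_β) = Φ(-0.707) ≈ 0.240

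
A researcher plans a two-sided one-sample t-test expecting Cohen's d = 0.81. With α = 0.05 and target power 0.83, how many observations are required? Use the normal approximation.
n = 13

Sample size formula (one-sample t-test, normal approximation):
n = ((z_{α/2} + z_β) / d)²

z_{α/2} = 1.960 (for α = 0.05, two-sided)
z_β = 0.954 (for power = 0.83)
d = 0.81

n = ((1.960 + 0.954) / 0.81)²
n = (3.598)²
n ≈ 12.95
Round up to the next whole number: n = 13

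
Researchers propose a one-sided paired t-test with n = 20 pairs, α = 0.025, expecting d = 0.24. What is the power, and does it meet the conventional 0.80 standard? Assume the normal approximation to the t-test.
Power ≈ 0.19; the study is underpowered (power < 0.80)

Power calculation (paired t-test, normal approximation):
z_β = d · √n - z_α
z_β = 0.24 · √20 - 1.960
z_β = 0.24 · 4.472 - 1.960
z_β = -0.887

Power = Φ(z_β) = Φ(-0.887) ≈ 0.188

Effect size d = 0.24 is small by Cohen's convention (0.2/0.5/0.8).

Threshold: power ≥ 0.80 is conventionally adequate.
Power ≈ 0.19 → the study is underpowered (power < 0.80).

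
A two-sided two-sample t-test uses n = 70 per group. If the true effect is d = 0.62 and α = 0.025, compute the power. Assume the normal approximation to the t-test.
Power ≈ 0.92

Power calculation (two-sample t-test, normal approximation):
z_β = d · √(n/2) - z_{α/2}
z_β = 0.62 · √(70/2) - 2.241
z_β = 0.62 · 5.916 - 2.241
z_β = 1.427

Power = Φ(z_β) = Φ(1.427) ≈ 0.923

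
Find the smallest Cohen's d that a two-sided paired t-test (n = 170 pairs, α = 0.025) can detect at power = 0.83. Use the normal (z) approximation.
d ≈ 0.25

Minimum detectable effect (paired t-test, normal approximation):
d = (z_{α/2} + z_β) / √n
d = (2.241 + 0.954) / √170
d = 3.196 / 13.038
d ≈ 0.25

By Cohen's convention (0.2 small / 0.5 medium / 0.8 large): small effect.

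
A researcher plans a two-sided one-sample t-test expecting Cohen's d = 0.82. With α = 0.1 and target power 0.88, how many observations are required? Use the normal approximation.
n = 12

Sample size formula (one-sample t-test, normal approximation):
n = ((z_{α/2} + z_β) / d)²

z_{α/2} = 1.645 (for α = 0.1, two-sided)
z_β = 1.175 (for power = 0.88)
d = 0.82

n = ((1.645 + 1.175) / 0.82)²
n = (3.439)²
n ≈ 11.83
Round up to the next whole number: n = 12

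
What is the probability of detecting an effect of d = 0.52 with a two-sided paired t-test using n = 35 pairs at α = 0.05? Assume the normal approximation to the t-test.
Power ≈ 0.87

Power calculation (paired t-test, normal approximation):
z_β = d · √n - z_{α/2}
z_β = 0.52 · √35 - 1.960
z_β = 0.52 · 5.916 - 1.960
z_β = 1.116

Power = Φ(z_β) = Φ(1.116) ≈ 0.868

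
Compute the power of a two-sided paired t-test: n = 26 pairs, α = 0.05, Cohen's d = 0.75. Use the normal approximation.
Power ≈ 0.97

Power calculation (paired t-test, normal approximation):
z_β = d · √n - z_{α/2}
z_β = 0.75 · √26 - 1.960
z_β = 0.75 · 5.099 - 1.960
z_β = 1.864

Power = Φ(z_β) = Φ(1.864) ≈ 0.969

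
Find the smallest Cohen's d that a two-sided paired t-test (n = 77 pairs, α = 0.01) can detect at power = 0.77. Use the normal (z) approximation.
d ≈ 0.38

Minimum detectable effect (paired t-test, normal approximation):
d = (z_{α/2} + z_β) / √n
d = (2.576 + 0.739) / √77
d = 3.315 / 8.775
d ≈ 0.38

By Cohen's convention (0.2 small / 0.5 medium / 0.8 large): small effect.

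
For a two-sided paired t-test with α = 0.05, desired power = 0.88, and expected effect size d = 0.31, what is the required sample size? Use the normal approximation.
n = 103 pairs

Sample size formula (paired t-test, normal approximation):
n = ((z_{α/2} + z_β) / d)²

z_{α/2} = 1.960 (for α = 0.05, two-sided)
z_β = 1.175 (for power = 0.88)
d = 0.31

n = ((1.960 + 1.175) / 0.31)²
n = (10.113)²
n ≈ 102.27
Round up to the next whole number: n = 103 pairs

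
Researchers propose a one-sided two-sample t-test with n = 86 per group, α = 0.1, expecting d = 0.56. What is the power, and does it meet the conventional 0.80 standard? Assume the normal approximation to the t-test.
Power ≈ 0.99; the study is adequately powered (power ≥ 0.80)

Power calculation (two-sample t-test, normal approximation):
z_β = d · √(n/2) - z_α
z_β = 0.56 · √(86/2) - 1.282
z_β = 0.56 · 6.557 - 1.282
z_β = 2.391

Power = Φ(z_β) = Φ(2.391) ≈ 0.992

Effect size d = 0.56 is medium by Cohen's convention (0.2/0.5/0.8).

Threshold: power ≥ 0.80 is conventionally adequate.
Power ≈ 0.99 → the study is adequately powered (power ≥ 0.80).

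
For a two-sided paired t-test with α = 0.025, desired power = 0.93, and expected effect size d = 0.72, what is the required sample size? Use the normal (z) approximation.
n = 27 pairs

Sample size formula (paired t-test, normal approximation):
n = ((z_{α/2} + z_β) / d)²

z_{α/2} = 2.241 (for α = 0.025, two-sided)
z_β = 1.476 (for power = 0.93)
d = 0.72

n = ((2.241 + 1.476) / 0.72)²
n = (5.163)²
n ≈ 26.66
Round up to the next whole number: n = 27 pairs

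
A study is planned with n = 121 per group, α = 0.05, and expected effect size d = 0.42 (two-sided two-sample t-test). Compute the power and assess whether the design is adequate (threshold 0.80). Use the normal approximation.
Power ≈ 0.90; the study is adequately powered (power ≥ 0.80)

Power calculation (two-sample t-test, normal approximation):
z_β = d · √(n/2) - z_{α/2}
z_β = 0.42 · √(121/2) - 1.960
z_β = 0.42 · 7.778 - 1.960
z_β = 1.307

Power = Φ(z_β) = Φ(1.307) ≈ 0.904

Effect size d = 0.42 is small by Cohen's convention (0.2/0.5/0.8).

Threshold: power ≥ 0.80 is conventionally adequate.
Power ≈ 0.90 → the study is adequately powered (power ≥ 0.80).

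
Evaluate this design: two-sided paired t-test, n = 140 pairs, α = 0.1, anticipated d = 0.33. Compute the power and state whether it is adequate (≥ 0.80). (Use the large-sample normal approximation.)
Power ≈ 0.99; the study is adequately powered (power ≥ 0.80)

Power calculation (paired t-test, normal approximation):
z_β = d · √n - z_{α/2}
z_β = 0.33 · √140 - 1.645
z_β = 0.33 · 11.832 - 1.645
z_β = 2.260

Power = Φ(z_β) = Φ(2.260) ≈ 0.988

Effect size d = 0.33 is small by Cohen's convention (0.2/0.5/0.8).

Threshold: power ≥ 0.80 is conventionally adequate.
Power ≈ 0.99 → the study is adequately powered (power ≥ 0.80).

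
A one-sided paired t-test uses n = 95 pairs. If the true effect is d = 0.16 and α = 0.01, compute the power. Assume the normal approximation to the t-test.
Power ≈ 0.22

Power calculation (paired t-test, normal approximation):
z_β = d · √n - z_α
z_β = 0.16 · √95 - 2.326
z_β = 0.16 · 9.747 - 2.326
z_β = -0.767

Power = Φ(z_β) = Φ(-0.767) ≈ 0.222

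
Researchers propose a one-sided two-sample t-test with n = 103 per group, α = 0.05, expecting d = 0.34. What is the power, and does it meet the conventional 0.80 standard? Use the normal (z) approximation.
Power ≈ 0.79; the study is underpowered (power < 0.80)

Power calculation (two-sample t-test, normal approximation):
z_β = d · √(n/2) - z_α
z_β = 0.34 · √(103/2) - 1.645
z_β = 0.34 · 7.176 - 1.645
z_β = 0.795

Power = Φ(z_β) = Φ(0.795) ≈ 0.787

Effect size d = 0.34 is small by Cohen's convention (0.2/0.5/0.8).

Threshold: power ≥ 0.80 is conventionally adequate.
Power ≈ 0.79 → the study is underpowered (power < 0.80).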